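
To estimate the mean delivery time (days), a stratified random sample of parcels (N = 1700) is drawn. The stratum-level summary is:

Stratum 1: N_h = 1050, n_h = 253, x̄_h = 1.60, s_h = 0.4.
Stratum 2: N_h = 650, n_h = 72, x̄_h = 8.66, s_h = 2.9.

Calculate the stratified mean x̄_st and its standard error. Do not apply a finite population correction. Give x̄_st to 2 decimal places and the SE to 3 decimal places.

x̄_st = Σ W_h x̄_h = (1050·1.60 + 650·8.66)/1700 = 4.29941
V̂(x̄_st) = Σ W_h² s_h²/n_h, with W_h = N_h/N and N = 1700:
  stratum 1: (1050/1700)²·0.4²/253 = 0.000241257
  stratum 2: (650/1700)²·2.9²/72 = 0.0170762
V̂(x̄_st) = 0.0173175
SE(x̄_st) = √0.0173175 = 0.131596

x̄_st ≈ 4.30, SE ≈ 0.132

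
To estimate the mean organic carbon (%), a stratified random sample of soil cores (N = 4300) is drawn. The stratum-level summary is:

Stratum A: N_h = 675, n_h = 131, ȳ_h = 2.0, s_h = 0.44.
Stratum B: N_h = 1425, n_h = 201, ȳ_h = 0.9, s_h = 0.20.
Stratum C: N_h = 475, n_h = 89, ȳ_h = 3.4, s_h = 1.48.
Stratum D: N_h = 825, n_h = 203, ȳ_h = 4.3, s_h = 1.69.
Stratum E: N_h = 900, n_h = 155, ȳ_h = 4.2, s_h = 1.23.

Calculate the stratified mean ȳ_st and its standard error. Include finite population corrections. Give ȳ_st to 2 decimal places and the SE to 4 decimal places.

ȳ_st ≈ 2.69, SE ≈ 0.0322

ȳ_st = Σ W_h ȳ_h = (675·2.0 + 1425·0.9 + 475·3.4 + 825·4.3 + 900·4.2)/4300 = 2.69186
V̂(ȳ_st) = Σ W_h² (1 − n_h/N_h) s_h²/n_h, with W_h = N_h/N and N = 4300:
  stratum A: (675/4300)²·(1 − 131/675)·0.44²/131 = 2.93494e-05
  stratum B: (1425/4300)²·(1 − 201/1425)·0.20²/201 = 1.87726e-05
  stratum C: (475/4300)²·(1 − 89/475)·1.48²/89 = 0.000244049
  stratum D: (825/4300)²·(1 − 203/825)·1.69²/203 = 0.000390467
  stratum E: (900/4300)²·(1 − 155/900)·1.23²/155 = 0.000353949
V̂(ȳ_st) = 0.00103659
SE(ȳ_st) = √0.00103659 = 0.0321961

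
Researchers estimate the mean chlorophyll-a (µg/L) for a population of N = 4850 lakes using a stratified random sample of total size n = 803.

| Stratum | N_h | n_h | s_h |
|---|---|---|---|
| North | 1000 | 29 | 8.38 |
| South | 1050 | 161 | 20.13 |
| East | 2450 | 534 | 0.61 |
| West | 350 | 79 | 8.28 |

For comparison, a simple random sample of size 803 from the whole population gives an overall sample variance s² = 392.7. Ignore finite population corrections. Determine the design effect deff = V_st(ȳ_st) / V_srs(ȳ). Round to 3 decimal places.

deff ≈ 0.461

V̂(ȳ_st) = Σ W_h² s_h²/n_h, with W_h = N_h/N and N = 4850:
  stratum North: (1000/4850)²·8.38²/29 = 0.102945
  stratum South: (1050/4850)²·20.13²/161 = 0.117966
  stratum East: (2450/4850)²·0.61²/534 = 0.000177814
  stratum West: (350/4850)²·8.28²/79 = 0.00451946
V_st = 0.225609
V_srs = s²/n = 392.7/803 = 0.489041
deff = V_st / V_srs = 0.225609/0.489041 = 0.4613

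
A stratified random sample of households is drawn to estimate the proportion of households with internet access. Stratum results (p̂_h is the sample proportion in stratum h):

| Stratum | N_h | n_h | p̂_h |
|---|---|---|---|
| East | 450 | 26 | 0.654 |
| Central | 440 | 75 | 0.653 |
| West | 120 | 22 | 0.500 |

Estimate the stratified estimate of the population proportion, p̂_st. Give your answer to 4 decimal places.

N = 1010; stratum weights W_h = N_h/N.
p̂_st = Σ W_h p̂_h = (450·0.654 + 440·0.653 + 120·0.500)/1010 = 0.63527

p̂_st ≈ 0.6353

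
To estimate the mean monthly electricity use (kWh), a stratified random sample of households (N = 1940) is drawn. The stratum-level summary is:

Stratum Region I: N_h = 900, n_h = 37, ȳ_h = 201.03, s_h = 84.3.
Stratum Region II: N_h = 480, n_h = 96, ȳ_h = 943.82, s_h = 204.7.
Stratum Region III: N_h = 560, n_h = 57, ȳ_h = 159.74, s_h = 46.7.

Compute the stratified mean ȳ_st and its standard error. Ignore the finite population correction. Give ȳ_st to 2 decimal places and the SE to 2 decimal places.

ȳ_st ≈ 372.89, SE ≈ 8.44

ȳ_st = Σ W_h ȳ_h = (900·201.03 + 480·943.82 + 560·159.74)/1940 = 372.89433
V̂(ȳ_st) = Σ W_h² s_h²/n_h, with W_h = N_h/N and N = 1940:
  stratum Region I: (900/1940)²·84.3²/37 = 41.3366
  stratum Region II: (480/1940)²·204.7²/96 = 26.7204
  stratum Region III: (560/1940)²·46.7²/57 = 3.1881
V̂(ȳ_st) = 71.2452
SE(ȳ_st) = √71.2452 = 8.44068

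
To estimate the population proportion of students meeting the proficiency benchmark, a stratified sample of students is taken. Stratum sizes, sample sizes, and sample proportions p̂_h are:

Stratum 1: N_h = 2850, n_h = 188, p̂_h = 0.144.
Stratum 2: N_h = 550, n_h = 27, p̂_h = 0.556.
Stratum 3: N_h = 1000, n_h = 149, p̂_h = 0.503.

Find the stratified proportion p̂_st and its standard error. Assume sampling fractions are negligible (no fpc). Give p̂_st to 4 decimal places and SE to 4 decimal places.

N = 4400; stratum weights W_h = N_h/N.
p̂_st = Σ W_h p̂_h = (2850·0.144 + 550·0.556 + 1000·0.503)/4400 = 0.27709
V̂(p̂_st) = Σ W_h² p̂_h(1−p̂_h)/(n_h−1):
  stratum 1: (2850/4400)²·0.144·0.856/187 = 0.000276553
  stratum 2: (550/4400)²·0.556·0.444/26 = 0.000148356
  stratum 3: (1000/4400)²·0.503·0.497/148 = 8.72484e-05
V̂(p̂_st) = 0.000512158; SE = √V̂ = 0.0226309

p̂_st ≈ 0.2771, SE ≈ 0.0226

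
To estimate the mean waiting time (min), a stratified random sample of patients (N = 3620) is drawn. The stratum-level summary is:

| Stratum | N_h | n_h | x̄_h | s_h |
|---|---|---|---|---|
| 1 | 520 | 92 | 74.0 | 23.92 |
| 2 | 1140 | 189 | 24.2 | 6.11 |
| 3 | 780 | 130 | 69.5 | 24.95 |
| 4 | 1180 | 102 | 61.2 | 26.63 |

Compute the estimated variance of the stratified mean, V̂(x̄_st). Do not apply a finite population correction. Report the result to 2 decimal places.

V̂(x̄_st) = Σ W_h² s_h²/n_h, with W_h = N_h/N and N = 3620:
  stratum 1: (520/3620)²·23.92²/92 = 0.128329
  stratum 2: (1140/3620)²·6.11²/189 = 0.019589
  stratum 3: (780/3620)²·24.95²/130 = 0.222316
  stratum 4: (1180/3620)²·26.63²/102 = 0.738736
V̂(x̄_st) = 1.10897

V̂(x̄_st) ≈ 1.11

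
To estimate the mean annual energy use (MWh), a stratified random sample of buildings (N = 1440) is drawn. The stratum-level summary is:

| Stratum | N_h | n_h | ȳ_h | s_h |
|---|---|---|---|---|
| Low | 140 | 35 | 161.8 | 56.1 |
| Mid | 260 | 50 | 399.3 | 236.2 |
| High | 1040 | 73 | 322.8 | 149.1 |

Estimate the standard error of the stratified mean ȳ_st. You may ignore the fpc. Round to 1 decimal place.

SE(ȳ_st) ≈ 14.0

V̂(ȳ_st) = Σ W_h² s_h²/n_h, with W_h = N_h/N and N = 1440:
  stratum Low: (140/1440)²·56.1²/35 = 0.849941
  stratum Mid: (260/1440)²·236.2²/50 = 36.3757
  stratum High: (1040/1440)²·149.1²/73 = 158.845
V̂(ȳ_st) = 196.071
SE(ȳ_st) = √196.071 = 14.0025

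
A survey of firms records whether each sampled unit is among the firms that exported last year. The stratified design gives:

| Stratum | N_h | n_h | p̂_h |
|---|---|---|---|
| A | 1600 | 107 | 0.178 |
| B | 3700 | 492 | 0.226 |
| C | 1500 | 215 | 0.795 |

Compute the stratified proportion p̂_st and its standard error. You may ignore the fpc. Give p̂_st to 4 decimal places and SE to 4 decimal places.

N = 6800; stratum weights W_h = N_h/N.
p̂_st = Σ W_h p̂_h = (1600·0.178 + 3700·0.226 + 1500·0.795)/6800 = 0.34022
V̂(p̂_st) = Σ W_h² p̂_h(1−p̂_h)/(n_h−1):
  stratum A: (1600/6800)²·0.178·0.822/106 = 7.64202e-05
  stratum B: (3700/6800)²·0.226·0.774/491 = 0.000105476
  stratum C: (1500/6800)²·0.795·0.205/214 = 3.70571e-05
V̂(p̂_st) = 0.000218953; SE = √V̂ = 0.0147971

p̂_st ≈ 0.3402, SE ≈ 0.0148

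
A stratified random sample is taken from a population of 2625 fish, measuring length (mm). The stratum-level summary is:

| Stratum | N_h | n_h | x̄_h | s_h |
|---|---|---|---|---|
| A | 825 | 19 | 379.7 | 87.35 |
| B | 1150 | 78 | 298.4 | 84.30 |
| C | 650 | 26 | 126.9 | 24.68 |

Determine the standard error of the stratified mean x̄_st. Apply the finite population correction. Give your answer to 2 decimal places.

V̂(x̄_st) = Σ W_h² (1 − n_h/N_h) s_h²/n_h, with W_h = N_h/N and N = 2625:
  stratum A: (825/2625)²·(1 − 19/825)·87.35²/19 = 38.7528
  stratum B: (1150/2625)²·(1 − 78/1150)·84.30²/78 = 16.3003
  stratum C: (650/2625)²·(1 − 26/650)·24.68²/26 = 1.37897
V̂(x̄_st) = 56.432
SE(x̄_st) = √56.432 = 7.51212

SE(x̄_st) ≈ 7.51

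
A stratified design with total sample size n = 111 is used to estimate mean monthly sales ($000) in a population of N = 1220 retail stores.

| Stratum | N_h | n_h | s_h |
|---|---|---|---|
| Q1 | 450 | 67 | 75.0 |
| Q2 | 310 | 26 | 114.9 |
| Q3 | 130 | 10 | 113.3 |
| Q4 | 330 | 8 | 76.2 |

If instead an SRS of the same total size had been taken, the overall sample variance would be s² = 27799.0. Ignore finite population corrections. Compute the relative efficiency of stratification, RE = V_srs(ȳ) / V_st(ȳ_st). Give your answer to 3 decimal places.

V̂(ȳ_st) = Σ W_h² s_h²/n_h, with W_h = N_h/N and N = 1220:
  stratum Q1: (450/1220)²·75.0²/67 = 11.4223
  stratum Q2: (310/1220)²·114.9²/26 = 32.7846
  stratum Q3: (130/1220)²·113.3²/10 = 14.5756
  stratum Q4: (330/1220)²·76.2²/8 = 53.1041
V_st = 111.887
V_srs = s²/n = 27799.0/111 = 250.441
Relative efficiency = V_srs / V_st = 250.441/111.887 = 2.2383

RE ≈ 2.238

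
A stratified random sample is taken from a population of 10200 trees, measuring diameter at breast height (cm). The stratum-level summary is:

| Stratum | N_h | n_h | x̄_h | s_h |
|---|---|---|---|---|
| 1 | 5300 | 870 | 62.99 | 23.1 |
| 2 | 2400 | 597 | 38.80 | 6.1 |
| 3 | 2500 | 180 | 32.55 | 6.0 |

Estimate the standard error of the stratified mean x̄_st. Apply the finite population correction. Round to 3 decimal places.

SE(x̄_st) ≈ 0.390

V̂(x̄_st) = Σ W_h² (1 − n_h/N_h) s_h²/n_h, with W_h = N_h/N and N = 10200:
  stratum 1: (5300/10200)²·(1 − 870/5300)·23.1²/870 = 0.138415
  stratum 2: (2400/10200)²·(1 − 597/2400)·6.1²/597 = 0.00259234
  stratum 3: (2500/10200)²·(1 − 180/2500)·6.0²/180 = 0.0111496
V̂(x̄_st) = 0.152157
SE(x̄_st) = √0.152157 = 0.390073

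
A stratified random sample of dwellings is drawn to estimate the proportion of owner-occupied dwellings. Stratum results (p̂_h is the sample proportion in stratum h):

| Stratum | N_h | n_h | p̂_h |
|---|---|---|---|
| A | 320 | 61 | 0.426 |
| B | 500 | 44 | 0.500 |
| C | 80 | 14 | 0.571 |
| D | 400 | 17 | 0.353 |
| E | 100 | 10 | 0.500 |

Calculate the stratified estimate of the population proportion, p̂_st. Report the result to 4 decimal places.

p̂_st ≈ 0.4451

N = 1400; stratum weights W_h = N_h/N.
p̂_st = Σ W_h p̂_h = (320·0.426 + 500·0.500 + 80·0.571 + 400·0.353 + 100·0.500)/1400 = 0.44514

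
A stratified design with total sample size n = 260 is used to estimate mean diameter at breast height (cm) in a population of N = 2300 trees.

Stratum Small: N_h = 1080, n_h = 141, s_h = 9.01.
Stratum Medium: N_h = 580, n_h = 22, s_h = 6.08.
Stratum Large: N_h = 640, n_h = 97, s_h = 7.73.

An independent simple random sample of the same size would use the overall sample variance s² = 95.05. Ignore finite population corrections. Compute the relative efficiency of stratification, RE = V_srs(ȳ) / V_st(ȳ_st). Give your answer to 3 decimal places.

RE ≈ 1.299

V̂(ȳ_st) = Σ W_h² s_h²/n_h, with W_h = N_h/N and N = 2300:
  stratum Small: (1080/2300)²·9.01²/141 = 0.126947
  stratum Medium: (580/2300)²·6.08²/22 = 0.106853
  stratum Large: (640/2300)²·7.73²/97 = 0.0476971
V_st = 0.281497
V_srs = s²/n = 95.05/260 = 0.365577
Relative efficiency = V_srs / V_st = 0.365577/0.281497 = 1.2987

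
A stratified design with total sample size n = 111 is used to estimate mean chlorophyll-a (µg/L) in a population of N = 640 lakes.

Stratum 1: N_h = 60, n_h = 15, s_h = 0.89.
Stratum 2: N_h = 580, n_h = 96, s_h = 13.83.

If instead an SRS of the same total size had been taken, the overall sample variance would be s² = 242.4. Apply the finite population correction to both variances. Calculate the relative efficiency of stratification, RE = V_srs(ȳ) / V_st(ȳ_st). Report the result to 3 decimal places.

RE ≈ 1.322

V̂(ȳ_st) = Σ W_h² (1 − n_h/N_h) s_h²/n_h, with W_h = N_h/N and N = 640:
  stratum 1: (60/640)²·(1 − 15/60)·0.89²/15 = 0.000348091
  stratum 2: (580/640)²·(1 − 96/580)·13.83²/96 = 1.36548
V_st = 1.36583
V_srs = (1 − 111/640)·242.4/111 = 1.80503
Relative efficiency = V_srs / V_st = 1.80503/1.36583 = 1.3216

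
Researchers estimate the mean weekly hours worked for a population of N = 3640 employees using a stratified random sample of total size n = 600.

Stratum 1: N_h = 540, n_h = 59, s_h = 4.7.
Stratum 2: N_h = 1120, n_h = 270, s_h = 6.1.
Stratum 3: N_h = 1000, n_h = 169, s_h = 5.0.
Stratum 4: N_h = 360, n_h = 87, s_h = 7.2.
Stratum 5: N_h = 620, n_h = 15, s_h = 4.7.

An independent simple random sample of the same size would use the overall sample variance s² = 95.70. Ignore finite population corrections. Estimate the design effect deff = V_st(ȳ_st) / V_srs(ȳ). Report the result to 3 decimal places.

deff ≈ 0.508

V̂(ȳ_st) = Σ W_h² s_h²/n_h, with W_h = N_h/N and N = 3640:
  stratum 1: (540/3640)²·4.7²/59 = 0.00824002
  stratum 2: (1120/3640)²·6.1²/270 = 0.0130476
  stratum 3: (1000/3640)²·5.0²/169 = 0.0111648
  stratum 4: (360/3640)²·7.2²/87 = 0.00582838
  stratum 5: (620/3640)²·4.7²/15 = 0.0427253
V_st = 0.081006
V_srs = s²/n = 95.70/600 = 0.1595
deff = V_st / V_srs = 0.081006/0.1595 = 0.5079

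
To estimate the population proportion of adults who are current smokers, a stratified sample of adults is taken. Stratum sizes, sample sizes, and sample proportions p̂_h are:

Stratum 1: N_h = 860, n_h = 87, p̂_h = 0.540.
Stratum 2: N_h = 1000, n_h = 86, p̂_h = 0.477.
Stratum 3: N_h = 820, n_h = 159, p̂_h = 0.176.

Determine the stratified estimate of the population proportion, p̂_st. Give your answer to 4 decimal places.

p̂_st ≈ 0.4051

N = 2680; stratum weights W_h = N_h/N.
p̂_st = Σ W_h p̂_h = (860·0.540 + 1000·0.477 + 820·0.176)/2680 = 0.40512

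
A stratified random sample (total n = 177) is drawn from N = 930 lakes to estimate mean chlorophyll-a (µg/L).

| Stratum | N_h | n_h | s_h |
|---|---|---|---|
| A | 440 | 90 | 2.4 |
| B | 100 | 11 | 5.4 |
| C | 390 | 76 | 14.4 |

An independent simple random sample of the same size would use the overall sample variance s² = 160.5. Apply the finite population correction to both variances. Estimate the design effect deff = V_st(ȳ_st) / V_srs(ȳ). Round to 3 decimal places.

deff ≈ 0.579

V̂(ȳ_st) = Σ W_h² (1 − n_h/N_h) s_h²/n_h, with W_h = N_h/N and N = 930:
  stratum A: (440/930)²·(1 − 90/440)·2.4²/90 = 0.0113955
  stratum B: (100/930)²·(1 − 11/100)·5.4²/11 = 0.0272784
  stratum C: (390/930)²·(1 − 76/390)·14.4²/76 = 0.386313
V_st = 0.424987
V_srs = (1 − 177/930)·160.5/177 = 0.734199
deff = V_st / V_srs = 0.424987/0.734199 = 0.5788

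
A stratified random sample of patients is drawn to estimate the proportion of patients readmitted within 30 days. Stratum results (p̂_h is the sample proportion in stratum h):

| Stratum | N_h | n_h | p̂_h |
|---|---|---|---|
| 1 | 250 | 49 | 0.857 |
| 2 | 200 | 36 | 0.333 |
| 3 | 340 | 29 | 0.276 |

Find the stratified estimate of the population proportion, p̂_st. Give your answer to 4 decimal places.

p̂_st ≈ 0.4743

N = 790; stratum weights W_h = N_h/N.
p̂_st = Σ W_h p̂_h = (250·0.857 + 200·0.333 + 340·0.276)/790 = 0.47429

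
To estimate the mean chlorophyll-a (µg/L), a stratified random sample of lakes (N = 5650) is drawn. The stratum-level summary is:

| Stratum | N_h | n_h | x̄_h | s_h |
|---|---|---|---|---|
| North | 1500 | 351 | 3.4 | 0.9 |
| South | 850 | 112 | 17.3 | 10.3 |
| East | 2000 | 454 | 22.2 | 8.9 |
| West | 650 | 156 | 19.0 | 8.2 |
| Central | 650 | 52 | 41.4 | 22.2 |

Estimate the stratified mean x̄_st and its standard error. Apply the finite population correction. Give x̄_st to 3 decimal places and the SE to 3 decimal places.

x̄_st = Σ W_h x̄_h = (1500·3.4 + 850·17.3 + 2000·22.2 + 650·19.0 + 650·41.4)/5650 = 18.31239
V̂(x̄_st) = Σ W_h² (1 − n_h/N_h) s_h²/n_h, with W_h = N_h/N and N = 5650:
  stratum North: (1500/5650)²·(1 − 351/1500)·0.9²/351 = 0.000124593
  stratum South: (850/5650)²·(1 − 112/850)·10.3²/112 = 0.0186138
  stratum East: (2000/5650)²·(1 − 454/2000)·8.9²/454 = 0.0168992
  stratum West: (650/5650)²·(1 − 156/650)·8.2²/156 = 0.00433557
  stratum Central: (650/5650)²·(1 − 52/650)·22.2²/52 = 0.115404
V̂(x̄_st) = 0.155377
SE(x̄_st) = √0.155377 = 0.394179

x̄_st ≈ 18.312, SE ≈ 0.394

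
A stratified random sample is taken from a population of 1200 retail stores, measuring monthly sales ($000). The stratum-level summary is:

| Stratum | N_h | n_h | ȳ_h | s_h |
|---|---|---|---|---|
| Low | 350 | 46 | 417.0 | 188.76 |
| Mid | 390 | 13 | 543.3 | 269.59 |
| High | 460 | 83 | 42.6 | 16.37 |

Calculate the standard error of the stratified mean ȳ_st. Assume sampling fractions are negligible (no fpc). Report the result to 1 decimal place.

SE(ȳ_st) ≈ 25.6

V̂(ȳ_st) = Σ W_h² s_h²/n_h, with W_h = N_h/N and N = 1200:
  stratum Low: (350/1200)²·188.76²/46 = 65.8925
  stratum Mid: (390/1200)²·269.59²/13 = 590.515
  stratum High: (460/1200)²·16.37²/83 = 0.47443
V̂(ȳ_st) = 656.882
SE(ȳ_st) = √656.882 = 25.6297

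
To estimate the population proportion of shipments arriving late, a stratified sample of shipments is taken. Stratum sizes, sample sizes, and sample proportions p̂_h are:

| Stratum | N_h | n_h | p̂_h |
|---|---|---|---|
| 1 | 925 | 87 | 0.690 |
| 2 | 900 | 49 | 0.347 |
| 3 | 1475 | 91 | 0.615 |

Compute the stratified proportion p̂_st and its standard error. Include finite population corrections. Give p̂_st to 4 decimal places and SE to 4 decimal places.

p̂_st ≈ 0.5629, SE ≈ 0.0317

N = 3300; stratum weights W_h = N_h/N.
p̂_st = Σ W_h p̂_h = (925·0.690 + 900·0.347 + 1475·0.615)/3300 = 0.56293
V̂(p̂_st) = Σ W_h² (1 − n_h/N_h) p̂_h(1−p̂_h)/(n_h−1):
  stratum 1: (925/3300)²·(1 − 87/925)·0.690·0.310/86 = 0.00017704
  stratum 2: (900/3300)²·(1 − 49/900)·0.347·0.653/48 = 0.000332006
  stratum 3: (1475/3300)²·(1 − 91/1475)·0.615·0.385/90 = 0.000493166
V̂(p̂_st) = 0.00100221; SE = √V̂ = 0.0316577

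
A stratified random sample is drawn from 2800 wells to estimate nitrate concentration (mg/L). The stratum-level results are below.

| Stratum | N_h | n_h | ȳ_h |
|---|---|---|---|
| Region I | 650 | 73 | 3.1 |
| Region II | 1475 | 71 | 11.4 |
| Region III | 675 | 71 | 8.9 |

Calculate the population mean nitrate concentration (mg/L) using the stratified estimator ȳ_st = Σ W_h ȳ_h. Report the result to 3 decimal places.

N = Σ N_h = 2800. Stratum weights W_h = N_h/N.
ȳ_st = (650·3.1 + 1475·11.4 + 675·8.9) / 2800 = 8.87054

ȳ_st ≈ 8.871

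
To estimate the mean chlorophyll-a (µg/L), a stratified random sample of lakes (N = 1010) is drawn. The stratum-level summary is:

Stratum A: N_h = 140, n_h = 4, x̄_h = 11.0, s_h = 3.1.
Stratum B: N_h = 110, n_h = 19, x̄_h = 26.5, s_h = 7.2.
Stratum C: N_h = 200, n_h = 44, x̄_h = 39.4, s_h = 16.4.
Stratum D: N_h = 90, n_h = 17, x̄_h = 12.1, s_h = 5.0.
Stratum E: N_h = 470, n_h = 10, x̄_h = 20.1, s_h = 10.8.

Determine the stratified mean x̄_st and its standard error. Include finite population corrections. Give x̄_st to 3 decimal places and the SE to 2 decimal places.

x̄_st = Σ W_h x̄_h = (140·11.0 + 110·26.5 + 200·39.4 + 90·12.1 + 470·20.1)/1010 = 22.64455
V̂(x̄_st) = Σ W_h² (1 − n_h/N_h) s_h²/n_h, with W_h = N_h/N and N = 1010:
  stratum A: (140/1010)²·(1 − 4/140)·3.1²/4 = 0.0448423
  stratum B: (110/1010)²·(1 − 19/110)·7.2²/19 = 0.0267734
  stratum C: (200/1010)²·(1 − 44/200)·16.4²/44 = 0.186959
  stratum D: (90/1010)²·(1 − 17/90)·5.0²/17 = 0.00947139
  stratum E: (470/1010)²·(1 − 10/470)·10.8²/10 = 2.47207
V̂(x̄_st) = 2.74011
SE(x̄_st) = √2.74011 = 1.65533

x̄_st ≈ 22.645, SE ≈ 1.66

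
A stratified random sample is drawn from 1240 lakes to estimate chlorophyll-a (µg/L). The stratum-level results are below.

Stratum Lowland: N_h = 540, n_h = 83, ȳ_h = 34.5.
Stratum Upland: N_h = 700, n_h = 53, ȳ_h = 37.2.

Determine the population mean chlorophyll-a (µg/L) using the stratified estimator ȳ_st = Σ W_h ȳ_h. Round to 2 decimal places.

N = Σ N_h = 1240. Stratum weights W_h = N_h/N.
ȳ_st = (540·34.5 + 700·37.2) / 1240 = 36.0242

ȳ_st ≈ 36.02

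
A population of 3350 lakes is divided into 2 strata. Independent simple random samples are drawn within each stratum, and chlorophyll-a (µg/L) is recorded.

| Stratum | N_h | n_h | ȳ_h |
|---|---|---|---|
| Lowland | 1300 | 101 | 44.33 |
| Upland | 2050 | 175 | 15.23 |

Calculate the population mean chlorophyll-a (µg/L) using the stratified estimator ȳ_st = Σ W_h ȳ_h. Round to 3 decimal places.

ȳ_st ≈ 26.523

N = Σ N_h = 3350. Stratum weights W_h = N_h/N.
ȳ_st = (1300·44.33 + 2050·15.23) / 3350 = 26.52254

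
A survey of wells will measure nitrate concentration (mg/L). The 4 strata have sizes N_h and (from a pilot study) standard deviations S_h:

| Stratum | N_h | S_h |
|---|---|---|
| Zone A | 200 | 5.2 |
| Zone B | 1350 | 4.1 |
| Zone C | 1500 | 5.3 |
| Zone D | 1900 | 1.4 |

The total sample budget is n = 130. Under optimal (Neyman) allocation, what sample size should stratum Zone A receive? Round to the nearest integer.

8

Neyman allocation: n_h = n · N_h S_h / Σ N_i S_i, with n = 130.
  stratum Zone A: N_h·S_h = 200·5.2 = 1040.00
  stratum Zone B: N_h·S_h = 1350·4.1 = 5535.00
  stratum Zone C: N_h·S_h = 1500·5.3 = 7950.00
  stratum Zone D: N_h·S_h = 1900·1.4 = 2660.00
Σ N_h S_h = 17185.00
n for stratum Zone A = 130·1040.00/17185.00 = 7.867 → 8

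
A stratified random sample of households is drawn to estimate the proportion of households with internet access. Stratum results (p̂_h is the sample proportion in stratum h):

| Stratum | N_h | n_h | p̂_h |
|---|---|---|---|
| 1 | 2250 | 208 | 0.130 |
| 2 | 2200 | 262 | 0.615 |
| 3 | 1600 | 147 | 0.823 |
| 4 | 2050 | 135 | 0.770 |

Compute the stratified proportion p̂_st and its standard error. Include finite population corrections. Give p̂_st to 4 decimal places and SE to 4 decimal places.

N = 8100; stratum weights W_h = N_h/N.
p̂_st = Σ W_h p̂_h = (2250·0.130 + 2200·0.615 + 1600·0.823 + 2050·0.770)/8100 = 0.56059
V̂(p̂_st) = Σ W_h² (1 − n_h/N_h) p̂_h(1−p̂_h)/(n_h−1):
  stratum 1: (2250/8100)²·(1 − 208/2250)·0.130·0.870/207 = 3.82614e-05
  stratum 2: (2200/8100)²·(1 − 262/2200)·0.615·0.385/261 = 5.89524e-05
  stratum 3: (1600/8100)²·(1 − 147/1600)·0.823·0.177/146 = 3.53538e-05
  stratum 4: (2050/8100)²·(1 − 135/2050)·0.770·0.230/134 = 7.90799e-05
V̂(p̂_st) = 0.000211648; SE = √V̂ = 0.0145481

p̂_st ≈ 0.5606, SE ≈ 0.0145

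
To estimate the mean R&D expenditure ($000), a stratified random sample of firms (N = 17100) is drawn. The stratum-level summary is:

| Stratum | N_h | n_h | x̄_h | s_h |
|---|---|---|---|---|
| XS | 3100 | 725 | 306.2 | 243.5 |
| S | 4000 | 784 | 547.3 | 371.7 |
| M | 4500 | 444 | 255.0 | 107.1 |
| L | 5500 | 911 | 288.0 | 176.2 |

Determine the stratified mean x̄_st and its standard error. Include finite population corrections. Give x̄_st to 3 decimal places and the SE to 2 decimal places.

x̄_st ≈ 343.270, SE ≈ 3.79

x̄_st = Σ W_h x̄_h = (3100·306.2 + 4000·547.3 + 4500·255.0 + 5500·288.0)/17100 = 343.27018
V̂(x̄_st) = Σ W_h² (1 − n_h/N_h) s_h²/n_h, with W_h = N_h/N and N = 17100:
  stratum XS: (3100/17100)²·(1 − 725/3100)·243.5²/725 = 2.05917
  stratum S: (4000/17100)²·(1 − 784/4000)·371.7²/784 = 7.7527
  stratum M: (4500/17100)²·(1 − 444/4500)·107.1²/444 = 1.61255
  stratum L: (5500/17100)²·(1 − 911/5500)·176.2²/911 = 2.94159
V̂(x̄_st) = 14.366
SE(x̄_st) = √14.366 = 3.79025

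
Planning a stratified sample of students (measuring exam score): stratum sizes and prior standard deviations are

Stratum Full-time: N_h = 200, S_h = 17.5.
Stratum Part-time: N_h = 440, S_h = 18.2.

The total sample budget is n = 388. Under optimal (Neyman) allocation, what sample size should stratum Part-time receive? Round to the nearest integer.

270

Neyman allocation: n_h = n · N_h S_h / Σ N_i S_i, with n = 388.
  stratum Full-time: N_h·S_h = 200·17.5 = 3500.00
  stratum Part-time: N_h·S_h = 440·18.2 = 8008.00
Σ N_h S_h = 11508.00
n for stratum Part-time = 388·8008.00/11508.00 = 269.995 → 270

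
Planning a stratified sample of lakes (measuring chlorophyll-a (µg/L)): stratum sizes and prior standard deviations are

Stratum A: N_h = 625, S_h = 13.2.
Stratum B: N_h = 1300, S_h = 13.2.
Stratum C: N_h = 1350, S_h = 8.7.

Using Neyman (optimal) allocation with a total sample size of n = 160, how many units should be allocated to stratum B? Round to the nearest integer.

74

Neyman allocation: n_h = n · N_h S_h / Σ N_i S_i, with n = 160.
  stratum A: N_h·S_h = 625·13.2 = 8250.00
  stratum B: N_h·S_h = 1300·13.2 = 17160.00
  stratum C: N_h·S_h = 1350·8.7 = 11745.00
Σ N_h S_h = 37155.00
n for stratum B = 160·17160.00/37155.00 = 73.896 → 74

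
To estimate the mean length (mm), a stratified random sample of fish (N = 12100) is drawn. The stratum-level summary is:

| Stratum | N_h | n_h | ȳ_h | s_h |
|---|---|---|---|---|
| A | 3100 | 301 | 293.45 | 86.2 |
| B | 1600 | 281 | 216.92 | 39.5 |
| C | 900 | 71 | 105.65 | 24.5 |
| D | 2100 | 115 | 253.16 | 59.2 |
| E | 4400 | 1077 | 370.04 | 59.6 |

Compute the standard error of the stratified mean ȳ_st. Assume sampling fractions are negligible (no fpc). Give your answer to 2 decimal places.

V̂(ȳ_st) = Σ W_h² s_h²/n_h, with W_h = N_h/N and N = 12100:
  stratum A: (3100/12100)²·86.2²/301 = 1.62032
  stratum B: (1600/12100)²·39.5²/281 = 0.0970861
  stratum C: (900/12100)²·24.5²/71 = 0.0467722
  stratum D: (2100/12100)²·59.2²/115 = 0.917938
  stratum E: (4400/12100)²·59.6²/1077 = 0.436125
V̂(ȳ_st) = 3.11824
SE(ȳ_st) = √3.11824 = 1.76585

SE(ȳ_st) ≈ 1.77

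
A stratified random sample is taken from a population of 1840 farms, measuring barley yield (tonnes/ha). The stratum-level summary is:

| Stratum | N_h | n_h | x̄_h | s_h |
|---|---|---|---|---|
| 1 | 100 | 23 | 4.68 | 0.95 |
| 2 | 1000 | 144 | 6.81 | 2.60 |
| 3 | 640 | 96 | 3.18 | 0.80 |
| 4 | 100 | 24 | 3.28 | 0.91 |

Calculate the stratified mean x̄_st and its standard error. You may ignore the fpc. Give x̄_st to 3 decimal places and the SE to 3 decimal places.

x̄_st ≈ 5.240, SE ≈ 0.122

x̄_st = Σ W_h x̄_h = (100·4.68 + 1000·6.81 + 640·3.18 + 100·3.28)/1840 = 5.23978
V̂(x̄_st) = Σ W_h² s_h²/n_h, with W_h = N_h/N and N = 1840:
  stratum 1: (100/1840)²·0.95²/23 = 0.0001159
  stratum 2: (1000/1840)²·2.60²/144 = 0.0138659
  stratum 3: (640/1840)²·0.80²/96 = 0.000806553
  stratum 4: (100/1840)²·0.91²/24 = 0.000101914
V̂(x̄_st) = 0.0148903
SE(x̄_st) = √0.0148903 = 0.122026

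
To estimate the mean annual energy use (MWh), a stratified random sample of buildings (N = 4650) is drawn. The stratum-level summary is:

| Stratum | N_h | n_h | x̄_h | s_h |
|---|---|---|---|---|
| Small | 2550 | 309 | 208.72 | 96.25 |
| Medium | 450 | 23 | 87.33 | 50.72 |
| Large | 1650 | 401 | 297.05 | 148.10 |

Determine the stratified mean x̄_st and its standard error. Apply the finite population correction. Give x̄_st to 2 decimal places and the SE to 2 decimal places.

x̄_st = Σ W_h x̄_h = (2550·208.72 + 450·87.33 + 1650·297.05)/4650 = 228.31548
V̂(x̄_st) = Σ W_h² (1 − n_h/N_h) s_h²/n_h, with W_h = N_h/N and N = 4650:
  stratum Small: (2550/4650)²·(1 − 309/2550)·96.25²/309 = 7.92354
  stratum Medium: (450/4650)²·(1 − 23/450)·50.72²/23 = 0.993951
  stratum Large: (1650/4650)²·(1 − 401/1650)·148.10²/401 = 5.21322
V̂(x̄_st) = 14.1307
SE(x̄_st) = √14.1307 = 3.75908

x̄_st ≈ 228.32, SE ≈ 3.76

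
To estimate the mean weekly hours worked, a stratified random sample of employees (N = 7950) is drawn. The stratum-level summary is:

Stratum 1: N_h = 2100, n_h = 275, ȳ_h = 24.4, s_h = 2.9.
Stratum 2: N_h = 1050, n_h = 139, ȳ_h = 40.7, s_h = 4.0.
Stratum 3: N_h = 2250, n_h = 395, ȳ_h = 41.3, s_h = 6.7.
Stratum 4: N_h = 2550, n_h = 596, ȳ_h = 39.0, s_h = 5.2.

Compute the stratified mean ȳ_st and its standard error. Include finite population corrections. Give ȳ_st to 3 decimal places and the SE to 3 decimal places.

ȳ_st = Σ W_h ȳ_h = (2100·24.4 + 1050·40.7 + 2250·41.3 + 2550·39.0)/7950 = 36.01887
V̂(ȳ_st) = Σ W_h² (1 − n_h/N_h) s_h²/n_h, with W_h = N_h/N and N = 7950:
  stratum 1: (2100/7950)²·(1 − 275/2100)·2.9²/275 = 0.00185443
  stratum 2: (1050/7950)²·(1 − 139/1050)·4.0²/139 = 0.00174212
  stratum 3: (2250/7950)²·(1 − 395/2250)·6.7²/395 = 0.0075049
  stratum 4: (2550/7950)²·(1 − 596/2550)·5.2²/596 = 0.00357677
V̂(ȳ_st) = 0.0146782
SE(ȳ_st) = √0.0146782 = 0.121154

ȳ_st ≈ 36.019, SE ≈ 0.121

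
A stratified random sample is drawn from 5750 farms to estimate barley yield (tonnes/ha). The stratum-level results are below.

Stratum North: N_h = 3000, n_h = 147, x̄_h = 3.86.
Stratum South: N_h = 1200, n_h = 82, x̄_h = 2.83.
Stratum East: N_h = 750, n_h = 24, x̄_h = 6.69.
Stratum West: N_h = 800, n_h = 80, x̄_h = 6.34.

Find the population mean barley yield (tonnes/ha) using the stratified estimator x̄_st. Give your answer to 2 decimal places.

N = Σ N_h = 5750. Stratum weights W_h = N_h/N.
x̄_st = (3000·3.86 + 1200·2.83 + 750·6.69 + 800·6.34) / 5750 = 4.3592

x̄_st ≈ 4.36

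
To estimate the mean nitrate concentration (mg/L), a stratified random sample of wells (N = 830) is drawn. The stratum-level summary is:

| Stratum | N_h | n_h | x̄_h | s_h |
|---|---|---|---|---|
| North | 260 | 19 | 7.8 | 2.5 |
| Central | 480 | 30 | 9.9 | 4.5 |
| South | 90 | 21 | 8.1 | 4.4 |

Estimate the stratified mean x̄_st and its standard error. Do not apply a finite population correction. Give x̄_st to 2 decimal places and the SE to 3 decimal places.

x̄_st = Σ W_h x̄_h = (260·7.8 + 480·9.9 + 90·8.1)/830 = 9.04699
V̂(x̄_st) = Σ W_h² s_h²/n_h, with W_h = N_h/N and N = 830:
  stratum North: (260/830)²·2.5²/19 = 0.0322788
  stratum Central: (480/830)²·4.5²/30 = 0.225751
  stratum South: (90/830)²·4.4²/21 = 0.0108396
V̂(x̄_st) = 0.26887
SE(x̄_st) = √0.26887 = 0.518526

x̄_st ≈ 9.05, SE ≈ 0.519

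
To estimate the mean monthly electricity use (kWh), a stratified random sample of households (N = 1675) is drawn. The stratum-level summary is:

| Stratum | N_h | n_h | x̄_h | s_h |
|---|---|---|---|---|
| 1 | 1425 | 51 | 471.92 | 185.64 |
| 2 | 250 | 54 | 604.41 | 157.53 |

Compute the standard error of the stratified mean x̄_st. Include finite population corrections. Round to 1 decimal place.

V̂(x̄_st) = Σ W_h² (1 − n_h/N_h) s_h²/n_h, with W_h = N_h/N and N = 1675:
  stratum 1: (1425/1675)²·(1 − 51/1425)·185.64²/51 = 471.569
  stratum 2: (250/1675)²·(1 − 54/250)·157.53²/54 = 8.026
V̂(x̄_st) = 479.595
SE(x̄_st) = √479.595 = 21.8996

SE(x̄_st) ≈ 21.9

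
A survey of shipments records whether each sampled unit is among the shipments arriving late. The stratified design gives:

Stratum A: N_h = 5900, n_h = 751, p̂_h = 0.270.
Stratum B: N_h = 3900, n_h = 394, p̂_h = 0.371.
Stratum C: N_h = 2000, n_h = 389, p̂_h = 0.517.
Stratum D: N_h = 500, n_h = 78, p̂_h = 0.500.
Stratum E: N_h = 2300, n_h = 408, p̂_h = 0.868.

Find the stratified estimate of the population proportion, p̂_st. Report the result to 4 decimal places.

N = 14600; stratum weights W_h = N_h/N.
p̂_st = Σ W_h p̂_h = (5900·0.270 + 3900·0.371 + 2000·0.517 + 500·0.500 + 2300·0.868)/14600 = 0.43290

p̂_st ≈ 0.4329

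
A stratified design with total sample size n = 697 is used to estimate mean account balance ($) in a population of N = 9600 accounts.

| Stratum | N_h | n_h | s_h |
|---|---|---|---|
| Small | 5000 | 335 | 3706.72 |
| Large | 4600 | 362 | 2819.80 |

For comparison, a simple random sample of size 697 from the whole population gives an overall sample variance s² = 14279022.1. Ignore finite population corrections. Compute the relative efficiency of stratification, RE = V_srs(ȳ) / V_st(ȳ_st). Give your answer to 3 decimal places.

RE ≈ 1.267

V̂(ȳ_st) = Σ W_h² s_h²/n_h, with W_h = N_h/N and N = 9600:
  stratum Small: (5000/9600)²·3706.72²/335 = 11125.8
  stratum Large: (4600/9600)²·2819.80²/362 = 5043.14
V_st = 16169
V_srs = s²/n = 14279022.1/697 = 20486.4
Relative efficiency = V_srs / V_st = 20486.4/16169 = 1.2670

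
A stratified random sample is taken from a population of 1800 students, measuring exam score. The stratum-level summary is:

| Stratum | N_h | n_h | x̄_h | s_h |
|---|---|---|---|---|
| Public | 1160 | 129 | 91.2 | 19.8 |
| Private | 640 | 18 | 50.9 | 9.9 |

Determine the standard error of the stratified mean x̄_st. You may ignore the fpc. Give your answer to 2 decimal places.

SE(x̄_st) ≈ 1.40

V̂(x̄_st) = Σ W_h² s_h²/n_h, with W_h = N_h/N and N = 1800:
  stratum Public: (1160/1800)²·19.8²/129 = 1.26215
  stratum Private: (640/1800)²·9.9²/18 = 0.688356
V̂(x̄_st) = 1.95051
SE(x̄_st) = √1.95051 = 1.39661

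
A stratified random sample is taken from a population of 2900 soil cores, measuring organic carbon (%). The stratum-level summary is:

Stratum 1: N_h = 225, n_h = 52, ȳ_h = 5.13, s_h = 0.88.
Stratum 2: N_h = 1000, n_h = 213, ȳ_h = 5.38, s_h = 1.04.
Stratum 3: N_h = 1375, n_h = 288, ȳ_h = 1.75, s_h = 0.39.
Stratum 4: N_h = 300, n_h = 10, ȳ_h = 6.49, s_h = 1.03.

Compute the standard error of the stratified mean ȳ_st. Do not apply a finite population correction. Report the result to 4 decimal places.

V̂(ȳ_st) = Σ W_h² s_h²/n_h, with W_h = N_h/N and N = 2900:
  stratum 1: (225/2900)²·0.88²/52 = 8.9646e-05
  stratum 2: (1000/2900)²·1.04²/213 = 0.000603797
  stratum 3: (1375/2900)²·0.39²/288 = 0.000118726
  stratum 4: (300/2900)²·1.03²/10 = 0.00113533
V̂(ȳ_st) = 0.0019475
SE(ȳ_st) = √0.0019475 = 0.0441304

SE(ȳ_st) ≈ 0.0441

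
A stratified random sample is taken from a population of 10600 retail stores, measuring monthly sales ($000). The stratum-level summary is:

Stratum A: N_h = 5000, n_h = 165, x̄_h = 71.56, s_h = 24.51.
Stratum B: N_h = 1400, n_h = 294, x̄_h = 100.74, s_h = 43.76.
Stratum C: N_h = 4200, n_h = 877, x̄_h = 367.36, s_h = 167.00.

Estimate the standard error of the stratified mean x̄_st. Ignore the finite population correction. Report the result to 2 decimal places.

SE(x̄_st) ≈ 2.43

V̂(x̄_st) = Σ W_h² s_h²/n_h, with W_h = N_h/N and N = 10600:
  stratum A: (5000/10600)²·24.51²/165 = 0.810086
  stratum B: (1400/10600)²·43.76²/294 = 0.113619
  stratum C: (4200/10600)²·167.00²/877 = 4.99252
V̂(x̄_st) = 5.91623
SE(x̄_st) = √5.91623 = 2.43233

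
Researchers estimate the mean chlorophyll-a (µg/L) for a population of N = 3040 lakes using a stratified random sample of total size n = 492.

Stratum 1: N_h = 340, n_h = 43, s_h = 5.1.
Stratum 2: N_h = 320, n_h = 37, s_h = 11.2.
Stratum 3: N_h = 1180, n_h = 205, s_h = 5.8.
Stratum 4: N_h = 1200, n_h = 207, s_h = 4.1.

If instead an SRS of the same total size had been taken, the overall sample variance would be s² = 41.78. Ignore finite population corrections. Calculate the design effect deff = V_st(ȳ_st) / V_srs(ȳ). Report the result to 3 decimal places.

deff ≈ 0.972

V̂(ȳ_st) = Σ W_h² s_h²/n_h, with W_h = N_h/N and N = 3040:
  stratum 1: (340/3040)²·5.1²/43 = 0.00756628
  stratum 2: (320/3040)²·11.2²/37 = 0.0375653
  stratum 3: (1180/3040)²·5.8²/205 = 0.024724
  stratum 4: (1200/3040)²·4.1²/207 = 0.0126536
V_st = 0.0825092
V_srs = s²/n = 41.78/492 = 0.0849187
deff = V_st / V_srs = 0.0825092/0.0849187 = 0.9716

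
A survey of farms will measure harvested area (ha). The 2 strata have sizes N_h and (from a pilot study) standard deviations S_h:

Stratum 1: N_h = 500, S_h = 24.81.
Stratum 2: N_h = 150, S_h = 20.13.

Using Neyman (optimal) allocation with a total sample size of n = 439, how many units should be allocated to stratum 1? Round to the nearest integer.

Neyman allocation: n_h = n · N_h S_h / Σ N_i S_i, with n = 439.
  stratum 1: N_h·S_h = 500·24.81 = 12405.00
  stratum 2: N_h·S_h = 150·20.13 = 3019.50
Σ N_h S_h = 15424.50
n for stratum 1 = 439·12405.00/15424.50 = 353.061 → 353

353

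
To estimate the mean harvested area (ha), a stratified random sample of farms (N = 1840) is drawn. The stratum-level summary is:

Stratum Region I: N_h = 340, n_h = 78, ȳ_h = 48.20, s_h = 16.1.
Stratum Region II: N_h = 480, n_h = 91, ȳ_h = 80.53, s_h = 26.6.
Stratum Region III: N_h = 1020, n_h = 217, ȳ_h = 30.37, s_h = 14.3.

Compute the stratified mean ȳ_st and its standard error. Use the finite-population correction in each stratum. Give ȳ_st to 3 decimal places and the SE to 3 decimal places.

ȳ_st = Σ W_h ȳ_h = (340·48.20 + 480·80.53 + 1020·30.37)/1840 = 46.74989
V̂(ȳ_st) = Σ W_h² (1 − n_h/N_h) s_h²/n_h, with W_h = N_h/N and N = 1840:
  stratum Region I: (340/1840)²·(1 − 78/340)·16.1²/78 = 0.0874383
  stratum Region II: (480/1840)²·(1 − 91/480)·26.6²/91 = 0.428822
  stratum Region III: (1020/1840)²·(1 − 217/1020)·14.3²/217 = 0.227978
V̂(ȳ_st) = 0.744238
SE(ȳ_st) = √0.744238 = 0.862692

ȳ_st ≈ 46.750, SE ≈ 0.863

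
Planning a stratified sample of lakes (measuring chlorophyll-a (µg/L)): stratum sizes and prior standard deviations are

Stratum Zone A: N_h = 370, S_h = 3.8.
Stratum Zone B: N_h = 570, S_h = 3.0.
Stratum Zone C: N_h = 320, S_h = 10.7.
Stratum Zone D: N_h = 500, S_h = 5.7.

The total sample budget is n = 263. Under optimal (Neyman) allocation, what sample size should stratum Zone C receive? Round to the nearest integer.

96

Neyman allocation: n_h = n · N_h S_h / Σ N_i S_i, with n = 263.
  stratum Zone A: N_h·S_h = 370·3.8 = 1406.00
  stratum Zone B: N_h·S_h = 570·3.0 = 1710.00
  stratum Zone C: N_h·S_h = 320·10.7 = 3424.00
  stratum Zone D: N_h·S_h = 500·5.7 = 2850.00
Σ N_h S_h = 9390.00
n for stratum Zone C = 263·3424.00/9390.00 = 95.901 → 96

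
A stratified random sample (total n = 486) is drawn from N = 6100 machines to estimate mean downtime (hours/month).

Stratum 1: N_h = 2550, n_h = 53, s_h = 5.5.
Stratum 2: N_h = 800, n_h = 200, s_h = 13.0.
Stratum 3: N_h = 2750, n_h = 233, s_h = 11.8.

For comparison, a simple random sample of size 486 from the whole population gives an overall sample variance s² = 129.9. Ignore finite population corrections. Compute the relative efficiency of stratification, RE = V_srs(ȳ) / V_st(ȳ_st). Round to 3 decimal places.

V̂(ȳ_st) = Σ W_h² s_h²/n_h, with W_h = N_h/N and N = 6100:
  stratum 1: (2550/6100)²·5.5²/53 = 0.0997402
  stratum 2: (800/6100)²·13.0²/200 = 0.0145337
  stratum 3: (2750/6100)²·11.8²/233 = 0.121455
V_st = 0.235728
V_srs = s²/n = 129.9/486 = 0.267284
Relative efficiency = V_srs / V_st = 0.267284/0.235728 = 1.1339

RE ≈ 1.134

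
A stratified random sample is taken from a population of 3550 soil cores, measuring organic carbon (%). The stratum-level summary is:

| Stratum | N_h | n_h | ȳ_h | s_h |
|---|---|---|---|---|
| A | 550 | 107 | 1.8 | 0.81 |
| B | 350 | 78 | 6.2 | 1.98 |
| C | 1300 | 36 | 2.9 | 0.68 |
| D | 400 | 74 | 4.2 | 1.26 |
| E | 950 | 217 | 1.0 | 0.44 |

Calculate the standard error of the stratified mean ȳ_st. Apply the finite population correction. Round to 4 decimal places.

V̂(ȳ_st) = Σ W_h² (1 − n_h/N_h) s_h²/n_h, with W_h = N_h/N and N = 3550:
  stratum A: (550/3550)²·(1 − 107/550)·0.81²/107 = 0.000118548
  stratum B: (350/3550)²·(1 − 78/350)·1.98²/78 = 0.000379679
  stratum C: (1300/3550)²·(1 − 36/1300)·0.68²/36 = 0.00167475
  stratum D: (400/3550)²·(1 − 74/400)·1.26²/74 = 0.000221988
  stratum E: (950/3550)²·(1 − 217/950)·0.44²/217 = 4.92965e-05
V̂(ȳ_st) = 0.00244426
SE(ȳ_st) = √0.00244426 = 0.0494394

SE(ȳ_st) ≈ 0.0494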